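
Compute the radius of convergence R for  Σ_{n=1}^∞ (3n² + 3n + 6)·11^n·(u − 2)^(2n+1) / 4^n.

R = 2√11/11

Apply the ratio test: |a_{n+1}| / |a_n| = [(3(n+1)² + 3(n+1) + 6)/(3n² + 3n + 6)] · 11/4, which tends to 11/4 as n → ∞.
Successive powers of (u − 2) differ by 2, so the series converges when |u − 2|² · 11/4 < 1, i.e. |u − 2| < √(4/11). So R = 2√11/11.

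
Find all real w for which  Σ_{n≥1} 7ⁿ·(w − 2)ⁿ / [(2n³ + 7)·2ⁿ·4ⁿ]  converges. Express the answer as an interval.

Ratio test: |a_{n+1}/a_n| = [(2n³ + 7)/(2(n+1)³ + 7)] · 7/(2·4) → 7/8 as n → ∞.
Thus R = 1/(7/8) = 8/7.
When w = 22/7, the terms are on the order of 1/n³, so the series converges absolutely by comparison with the p-series (p = 3 > 1).
At w = 6/7: the series is dominated by a constant times Σ 1/n³, which converges (p = 3 > 1).

[6/7, 22/7]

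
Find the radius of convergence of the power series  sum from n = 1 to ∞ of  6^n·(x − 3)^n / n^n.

Root test: |a_n|^(1/n) = 6/n → 0.
The limit is 0 for every x, so R = ∞.

R = ∞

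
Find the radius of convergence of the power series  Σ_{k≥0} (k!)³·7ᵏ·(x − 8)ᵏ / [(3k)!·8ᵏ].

R = 216/7

By the ratio test, |a_{k+1}/a_k| = (k+1)³/[(3k+1)·(3k+2)·(3k+3)] · 7/8 → 7/216.
The series converges when 7/216 · |x − 8| < 1, giving R = 216/7.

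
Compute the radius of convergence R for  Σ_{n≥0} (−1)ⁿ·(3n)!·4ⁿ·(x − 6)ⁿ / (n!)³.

R = 1/108

Ratio test: |a_{n+1}/a_n| = (3n+1)·(3n+2)·(3n+3)/(n+1)³ · 4 → 108 as n → ∞.
Thus R = 1/(108) = 1/108.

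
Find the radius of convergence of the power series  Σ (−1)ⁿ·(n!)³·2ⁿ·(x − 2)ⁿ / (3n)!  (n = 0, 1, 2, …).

R = 27/2

Apply the ratio test: |a_{n+1}| / |a_n| = (n+1)³/[(3n+1)·(3n+2)·(3n+3)] · 2, which tends to 2/27 as n → ∞.
The series converges when 2/27 · |x − 2| < 1, giving R = 27/2.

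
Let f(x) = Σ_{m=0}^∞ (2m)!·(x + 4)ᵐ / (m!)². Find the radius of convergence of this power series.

R = 1/4

By the ratio test, |a_{m+1}/a_m| = (2m+1)·(2m+2)/(m+1)² → 4.
The series converges when 4 · |x + 4| < 1, giving R = 1/4.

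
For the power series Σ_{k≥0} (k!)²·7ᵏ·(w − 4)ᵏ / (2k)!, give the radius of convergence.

The ratio of consecutive coefficients is (k+1)²/[(2k+1)·(2k+2)] · 7 → 7/4.
Thus R = 1/(7/4) = 4/7.

R = 4/7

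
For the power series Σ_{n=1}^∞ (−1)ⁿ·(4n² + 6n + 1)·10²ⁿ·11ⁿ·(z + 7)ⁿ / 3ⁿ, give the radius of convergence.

Ratio test: |a_{n+1}/a_n| = [(4(n+1)² + 6(n+1) + 1)/(4n² + 6n + 1)] · 100·11/3 → 1100/3 as n → ∞.
Hence the series converges for |z + 7| < 1/(1100/3) = 3/1100, so the radius of convergence is 3/1100.

R = 3/1100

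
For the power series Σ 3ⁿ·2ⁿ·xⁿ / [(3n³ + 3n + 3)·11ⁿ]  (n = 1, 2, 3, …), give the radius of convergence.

R = 11/6

Ratio test: |a_{n+1}/a_n| = [(3n³ + 3n + 3)/(3(n+1)³ + 3(n+1) + 3)] · 3·2/11 → 6/11 as n → ∞.
Hence the series converges for |x| < 1/(6/11) = 11/6, so the radius of convergence is 11/6.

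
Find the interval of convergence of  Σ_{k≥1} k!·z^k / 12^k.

{0}

By the ratio test, |a_{k+1}/a_k| = (k+1) · 1/12 → ∞.
Since the ratio → ∞, the series diverges for every z ≠ 0, and R = 0.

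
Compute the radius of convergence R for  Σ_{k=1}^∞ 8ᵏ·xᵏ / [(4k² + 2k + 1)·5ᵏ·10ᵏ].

Apply the ratio test: |a_{k+1}| / |a_k| = [(4k² + 2k + 1)/(4(k+1)² + 2(k+1) + 1)] · 8/(5·10), which tends to 4/25 as k → ∞.
Thus R = 1/(4/25) = 25/4.

R = 25/4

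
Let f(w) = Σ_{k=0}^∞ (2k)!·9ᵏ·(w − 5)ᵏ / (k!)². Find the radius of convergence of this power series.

R = 1/36

By the ratio test, |a_{k+1}/a_k| = (2k+1)·(2k+2)/(k+1)² · 9 → 36.
Hence the series converges for |w − 5| < 1/(36) = 1/36, so the radius of convergence is 1/36.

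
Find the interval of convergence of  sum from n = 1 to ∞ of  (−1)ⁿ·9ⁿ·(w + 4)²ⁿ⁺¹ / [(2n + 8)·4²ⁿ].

The ratio of consecutive coefficients is [(2n + 8)/(2(n+1) + 8)] · 9/16 → 9/16.
Successive powers of (w + 4) differ by 2, so the series converges when |w + 4|² · 9/16 < 1, i.e. |w + 4| < √(16/9) = 4/3. So R = 4/3.
At w = -8/3: convergence follows from the alternating series test (terms decrease monotonically to 0).
Check w = -16/3: an alternating series whose terms decrease to 0 in absolute value, so it converges by the Leibniz criterion.

[-16/3, -8/3]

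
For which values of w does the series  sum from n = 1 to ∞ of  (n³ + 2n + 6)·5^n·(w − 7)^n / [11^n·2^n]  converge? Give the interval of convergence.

(13/5, 57/5)

The ratio of consecutive coefficients is [((n+1)³ + 2(n+1) + 6)/(n³ + 2n + 6)] · 5/(11·2) → 5/22.
Thus R = 1/(5/22) = 22/5.
When w = 57/5, the terms have absolute value of order n³, which does not tend to 0, so the series diverges by the divergence test.
At w = 13/5: the terms do not tend to 0, so the series diverges.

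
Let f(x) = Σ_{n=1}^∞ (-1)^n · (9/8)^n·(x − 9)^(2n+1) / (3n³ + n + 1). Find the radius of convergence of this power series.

The ratio of consecutive coefficients is [(3n³ + n + 1)/(3(n+1)³ + (n+1) + 1)] · 9/8 → 9/8.
Since the exponent of (x − 9) increases by 2 each term, convergence requires |x − 9|² < 8/9, hence R = 2√2/3.

R = 2√2/3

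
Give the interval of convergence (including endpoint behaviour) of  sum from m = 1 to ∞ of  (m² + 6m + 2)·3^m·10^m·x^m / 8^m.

(-4/15, 4/15)

Ratio test: |a_{m+1}/a_m| = [((m+1)² + 6(m+1) + 2)/(m² + 6m + 2)] · 3·10/8 → 15/4 as m → ∞.
Hence the series converges for |x| < 1/(15/4) = 4/15, so the radius of convergence is 4/15.
Endpoint x = 4/15: the m-th term does not approach 0; divergence by the term test.
At x = -4/15: the terms do not tend to 0, so the series diverges.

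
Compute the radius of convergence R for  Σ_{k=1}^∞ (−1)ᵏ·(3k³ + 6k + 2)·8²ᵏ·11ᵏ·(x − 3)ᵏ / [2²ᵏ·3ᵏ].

Ratio test: |a_{k+1}/a_k| = [(3(k+1)³ + 6(k+1) + 2)/(3k³ + 6k + 2)] · 64·11/(4·3) → 176/3 as k → ∞.
Convergence for |x − 3| · 176/3 < 1, i.e. |x − 3| < 3/176. So R = 3/176.

R = 3/176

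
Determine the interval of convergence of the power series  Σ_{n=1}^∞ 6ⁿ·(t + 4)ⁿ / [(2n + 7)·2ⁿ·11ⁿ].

[-23/3, -1/3)

Ratio test: |a_{n+1}/a_n| = [(2n + 7)/(2(n+1) + 7)] · 6/(2·11) → 3/11 as n → ∞.
Hence the series converges for |t + 4| < 1/(3/11) = 11/3, so the radius of convergence is 11/3.
Endpoint t = -1/3: the terms are asymptotic to a nonzero constant times 1/n, so the series diverges by limit comparison with Σ 1/n.
Endpoint t = -23/3: convergence follows from the alternating series test (terms decrease monotonically to 0).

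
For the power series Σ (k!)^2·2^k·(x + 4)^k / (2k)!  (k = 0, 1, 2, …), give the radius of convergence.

R = 2

Ratio test: |a_{k+1}/a_k| = (k+1)²/[(2k+1)·(2k+2)] · 2 → 1/2 as k → ∞.
Hence the series converges for |x + 4| < 1/(1/2) = 2, so the radius of convergence is 2.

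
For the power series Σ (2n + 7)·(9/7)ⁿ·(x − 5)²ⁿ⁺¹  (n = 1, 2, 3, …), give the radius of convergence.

By the ratio test, |a_{n+1}/a_n| = [(2(n+1) + 7)/(2n + 7)] · 9/7 → 9/7.
Writing y = (x − 5)², the series in y has radius 7/9, so |x − 5| < √(7/9) and R = √7/3.

R = √7/3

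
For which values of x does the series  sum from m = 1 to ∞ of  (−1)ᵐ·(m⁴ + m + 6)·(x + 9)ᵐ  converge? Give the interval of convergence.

Ratio test: |a_{m+1}/a_m| = ((m+1)⁴ + (m+1) + 6)/(m⁴ + m + 6) → 1 as m → ∞.
Convergence for |x + 9| < 1, so R = 1.
When x = -8, the terms have absolute value of order m⁴, which does not tend to 0, so the series diverges by the divergence test.
At x = -10: the m-th term does not approach 0; divergence by the term test.

(-10, -8)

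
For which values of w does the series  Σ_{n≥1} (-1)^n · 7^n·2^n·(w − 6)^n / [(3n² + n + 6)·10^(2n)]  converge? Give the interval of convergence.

[-8/7, 92/7]

Ratio test: |a_{n+1}/a_n| = [(3n² + n + 6)/(3(n+1)² + (n+1) + 6)] · 7·2/100 → 7/50 as n → ∞.
The series converges when 7/50 · |w − 6| < 1, giving R = 50/7.
When w = 92/7, the series is dominated by a constant times Σ 1/n², which converges (p = 2 > 1).
Endpoint w = -8/7: the terms are on the order of 1/n², so the series converges absolutely by comparison with the p-series (p = 2 > 1).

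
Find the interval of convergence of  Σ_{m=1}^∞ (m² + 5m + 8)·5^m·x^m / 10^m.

(-2, 2)

By the ratio test, |a_{m+1}/a_m| = [((m+1)² + 5(m+1) + 8)/(m² + 5m + 8)] · 5/10 → 1/2.
Convergence for |x| · 1/2 < 1, i.e. |x| < 2. So R = 2.
When x = 2, the terms have absolute value of order m², which does not tend to 0, so the series diverges by the divergence test.
Endpoint x = -2: the terms have absolute value of order m², which does not tend to 0, so the series diverges by the divergence test.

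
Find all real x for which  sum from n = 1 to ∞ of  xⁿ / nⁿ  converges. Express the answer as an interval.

Root test: |a_n|^(1/n) = 1/n → 0.
The limit is 0 for every x, so R = ∞.

(−∞, ∞)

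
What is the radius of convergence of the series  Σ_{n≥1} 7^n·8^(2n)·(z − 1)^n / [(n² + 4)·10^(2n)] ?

Apply the ratio test: |a_{n+1}| / |a_n| = [(n² + 4)/((n+1)² + 4)] · 7·64/100, which tends to 112/25 as n → ∞.
The series converges when 112/25 · |z − 1| < 1, giving R = 25/112.

R = 25/112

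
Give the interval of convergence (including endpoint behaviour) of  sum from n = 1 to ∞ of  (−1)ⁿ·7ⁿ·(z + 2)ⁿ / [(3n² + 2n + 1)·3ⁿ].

[-17/7, -11/7]

The ratio of consecutive coefficients is [(3n² + 2n + 1)/(3(n+1)² + 2(n+1) + 1)] · 7/3 → 7/3.
Hence the series converges for |z + 2| < 1/(7/3) = 3/7, so the radius of convergence is 3/7.
When z = -11/7, absolute convergence follows by limit comparison with Σ 1/n².
Check z = -17/7: absolute convergence follows by limit comparison with Σ 1/n².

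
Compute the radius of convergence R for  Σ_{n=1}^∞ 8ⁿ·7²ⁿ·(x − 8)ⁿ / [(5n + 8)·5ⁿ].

The ratio of consecutive coefficients is [(5n + 8)/(5(n+1) + 8)] · 8·49/5 → 392/5.
Convergence for |x − 8| · 392/5 < 1, i.e. |x − 8| < 5/392. So R = 5/392.

R = 5/392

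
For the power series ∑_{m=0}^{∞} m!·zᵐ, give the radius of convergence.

R = 0

Ratio test: |a_{m+1}/a_m| = (m+1) → ∞ as m → ∞.
The ratio grows without bound, so the series diverges whenever z ≠ 0; it converges only at z = 0. R = 0.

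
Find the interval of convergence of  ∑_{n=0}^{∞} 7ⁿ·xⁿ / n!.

The ratio of consecutive coefficients is 7 · 1/(n+1) → 0.
The limit is 0, so the series converges for all x; R = ∞.

(−∞, ∞)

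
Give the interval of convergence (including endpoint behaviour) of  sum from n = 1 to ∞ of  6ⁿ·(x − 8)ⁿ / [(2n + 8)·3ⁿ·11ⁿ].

[5/2, 27/2)

Ratio test: |a_{n+1}/a_n| = [(2n + 8)/(2(n+1) + 8)] · 6/(3·11) → 2/11 as n → ∞.
Convergence for |x − 8| · 2/11 < 1, i.e. |x − 8| < 11/2. So R = 11/2.
Endpoint x = 27/2: the terms behave like c/n; limit comparison with the harmonic series gives divergence.
When x = 5/2, convergence follows from the alternating series test (terms decrease monotonically to 0).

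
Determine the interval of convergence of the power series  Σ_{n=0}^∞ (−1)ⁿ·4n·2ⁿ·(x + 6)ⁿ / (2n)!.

Ratio test: |a_{n+1}/a_n| = 4(n+1)/4n · 2 · 1/[(2n+1)·(2n+2)] → 0 as n → ∞.
The limit is 0, so the series converges for all x; R = ∞.

(−∞, ∞)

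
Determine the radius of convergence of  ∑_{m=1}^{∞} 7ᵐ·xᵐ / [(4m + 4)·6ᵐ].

Ratio test: |a_{m+1}/a_m| = [(4m + 4)/(4(m+1) + 4)] · 7/6 → 7/6 as m → ∞.
The series converges when 7/6 · |x| < 1, giving R = 6/7.

R = 6/7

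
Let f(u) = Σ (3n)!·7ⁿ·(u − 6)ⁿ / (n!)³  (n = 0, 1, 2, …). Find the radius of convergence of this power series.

Apply the ratio test: |a_{n+1}| / |a_n| = (3n+1)·(3n+2)·(3n+3)/(n+1)³ · 7, which tends to 189 as n → ∞.
Hence the series converges for |u − 6| < 1/(189) = 1/189, so the radius of convergence is 1/189.

R = 1/189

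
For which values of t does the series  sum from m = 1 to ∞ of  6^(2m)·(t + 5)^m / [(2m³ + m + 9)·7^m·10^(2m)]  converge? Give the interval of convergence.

By the ratio test, |a_{m+1}/a_m| = [(2m³ + m + 9)/(2(m+1)³ + (m+1) + 9)] · 36/(7·100) → 9/175.
Hence the series converges for |t + 5| < 1/(9/175) = 175/9, so the radius of convergence is 175/9.
Endpoint t = 130/9: the terms are on the order of 1/m³, so the series converges absolutely by comparison with the p-series (p = 3 > 1).
At t = -220/9: absolute convergence follows by limit comparison with Σ 1/m³.

[-220/9, 130/9]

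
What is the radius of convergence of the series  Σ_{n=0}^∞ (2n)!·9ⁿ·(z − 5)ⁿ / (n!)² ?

The ratio of consecutive coefficients is (2n+1)·(2n+2)/(n+1)² · 9 → 36.
Convergence for |z − 5| · 36 < 1, i.e. |z − 5| < 1/36. So R = 1/36.

R = 1/36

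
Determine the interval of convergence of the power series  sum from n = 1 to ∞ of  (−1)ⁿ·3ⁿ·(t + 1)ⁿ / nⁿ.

By the Cauchy root test, |a_n|^(1/n) = 3/n → 0.
Since the n-th root of |a_n| tends to 0, the series converges for all real t; R = ∞.

(−∞, ∞)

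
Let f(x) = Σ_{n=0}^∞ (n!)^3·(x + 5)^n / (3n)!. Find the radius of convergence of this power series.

R = 27

Apply the ratio test: |a_{n+1}| / |a_n| = (n+1)³/[(3n+1)·(3n+2)·(3n+3)], which tends to 1/27 as n → ∞.
The series converges when 1/27 · |x + 5| < 1, giving R = 27.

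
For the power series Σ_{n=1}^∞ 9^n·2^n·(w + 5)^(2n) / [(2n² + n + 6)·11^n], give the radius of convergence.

R = √22/6

Ratio test: |a_{n+1}/a_n| = [(2n² + n + 6)/(2(n+1)² + (n+1) + 6)] · 9·2/11 → 18/11 as n → ∞.
Successive powers of (w + 5) differ by 2, so the series converges when |w + 5|² · 18/11 < 1, i.e. |w + 5| < √(11/18). So R = √22/6.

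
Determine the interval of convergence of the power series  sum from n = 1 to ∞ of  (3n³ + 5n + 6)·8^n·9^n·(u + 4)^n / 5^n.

Apply the ratio test: |a_{n+1}| / |a_n| = [(3(n+1)³ + 5(n+1) + 6)/(3n³ + 5n + 6)] · 8·9/5, which tends to 72/5 as n → ∞.
Thus R = 1/(72/5) = 5/72.
At u = -283/72: the n-th term does not approach 0; divergence by the term test.
Endpoint u = -293/72: the n-th term does not approach 0; divergence by the term test.

(-293/72, -283/72)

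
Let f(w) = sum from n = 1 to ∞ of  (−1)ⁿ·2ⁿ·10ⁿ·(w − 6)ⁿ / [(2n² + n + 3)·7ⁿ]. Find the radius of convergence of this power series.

By the ratio test, |a_{n+1}/a_n| = [(2n² + n + 3)/(2(n+1)² + (n+1) + 3)] · 2·10/7 → 20/7.
Hence the series converges for |w − 6| < 1/(20/7) = 7/20, so the radius of convergence is 7/20.

R = 7/20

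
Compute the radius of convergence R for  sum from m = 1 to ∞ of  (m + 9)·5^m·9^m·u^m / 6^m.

Apply the ratio test: |a_{m+1}| / |a_m| = [((m+1) + 9)/(m + 9)] · 5·9/6, which tends to 15/2 as m → ∞.
Convergence for |u| · 15/2 < 1, i.e. |u| < 2/15. So R = 2/15.

R = 2/15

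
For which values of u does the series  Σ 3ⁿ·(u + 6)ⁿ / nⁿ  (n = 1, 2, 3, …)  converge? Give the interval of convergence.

(−∞, ∞)

By the Cauchy root test, |a_n|^(1/n) = 3/n → 0.
Since the n-th root of |a_n| tends to 0, the series converges for all real u; R = ∞.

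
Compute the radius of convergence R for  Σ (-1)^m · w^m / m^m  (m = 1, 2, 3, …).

By the Cauchy root test, |a_m|^(1/m) = 1/m → 0.
Since the m-th root of |a_m| tends to 0, the series converges for all real w; R = ∞.

R = ∞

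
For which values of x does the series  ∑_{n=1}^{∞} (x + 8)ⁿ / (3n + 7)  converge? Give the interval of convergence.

[-9, -7)

Ratio test: |a_{n+1}/a_n| = (3n + 7)/(3(n+1) + 7) → 1 as n → ∞.
Hence R = 1.
Check x = -7: the terms behave like c/n; limit comparison with the harmonic series gives divergence.
When x = -9, convergence follows from the alternating series test (terms decrease monotonically to 0).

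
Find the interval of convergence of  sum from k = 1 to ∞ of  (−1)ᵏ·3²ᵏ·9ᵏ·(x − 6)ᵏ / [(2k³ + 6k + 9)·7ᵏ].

Apply the ratio test: |a_{k+1}| / |a_k| = [(2k³ + 6k + 9)/(2(k+1)³ + 6(k+1) + 9)] · 9·9/7, which tends to 81/7 as k → ∞.
The series converges when 81/7 · |x − 6| < 1, giving R = 7/81.
At x = 493/81: absolute convergence follows by limit comparison with Σ 1/k³.
When x = 479/81, the series is dominated by a constant times Σ 1/k³, which converges (p = 3 > 1).

[479/81, 493/81]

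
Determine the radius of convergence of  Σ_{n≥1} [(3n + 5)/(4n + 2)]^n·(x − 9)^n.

R = 4/3

By the Cauchy root test, |a_n|^(1/n) = (3n + 5)/(4n + 2) → 3/4.
The series converges when 3/4 · |x − 9| < 1, giving R = 4/3.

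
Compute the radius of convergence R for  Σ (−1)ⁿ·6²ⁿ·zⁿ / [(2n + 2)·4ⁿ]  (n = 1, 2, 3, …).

R = 1/9

By the ratio test, |a_{n+1}/a_n| = [(2n + 2)/(2(n+1) + 2)] · 36/4 → 9.
Hence the series converges for |z| < 1/(9) = 1/9, so the radius of convergence is 1/9.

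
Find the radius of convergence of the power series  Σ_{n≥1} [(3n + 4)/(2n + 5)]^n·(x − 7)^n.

R = 2/3

Applying the root test, |a_n|^(1/n) = (3n + 4)/(2n + 5) → 3/2.
Thus R = 1/(3/2) = 2/3.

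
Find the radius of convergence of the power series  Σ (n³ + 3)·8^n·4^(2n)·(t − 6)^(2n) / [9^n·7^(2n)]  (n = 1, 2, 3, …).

R = 21√2/16

The ratio of consecutive coefficients is [((n+1)³ + 3)/(n³ + 3)] · 8·16/(9·49) → 128/441.
Successive powers of (t − 6) differ by 2, so the series converges when |t − 6|² · 128/441 < 1, i.e. |t − 6| < √(441/128). So R = 21√2/16.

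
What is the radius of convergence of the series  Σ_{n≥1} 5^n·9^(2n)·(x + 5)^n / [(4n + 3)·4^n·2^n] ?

Apply the ratio test: |a_{n+1}| / |a_n| = [(4n + 3)/(4(n+1) + 3)] · 5·81/(4·2), which tends to 405/8 as n → ∞.
Hence the series converges for |x + 5| < 1/(405/8) = 8/405, so the radius of convergence is 8/405.

R = 8/405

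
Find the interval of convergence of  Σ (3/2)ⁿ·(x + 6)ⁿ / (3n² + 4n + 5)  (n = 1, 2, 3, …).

[-20/3, -16/3]

Ratio test: |a_{n+1}/a_n| = [(3n² + 4n + 5)/(3(n+1)² + 4(n+1) + 5)] · 3/2 → 3/2 as n → ∞.
Convergence for |x + 6| · 3/2 < 1, i.e. |x + 6| < 2/3. So R = 2/3.
Endpoint x = -16/3: the series is dominated by a constant times Σ 1/n², which converges (p = 2 > 1).
Endpoint x = -20/3: absolute convergence follows by limit comparison with Σ 1/n².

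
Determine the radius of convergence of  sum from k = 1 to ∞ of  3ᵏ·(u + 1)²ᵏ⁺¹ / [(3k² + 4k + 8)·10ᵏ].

R = √30/3

The ratio of consecutive coefficients is [(3k² + 4k + 8)/(3(k+1)² + 4(k+1) + 8)] · 3/10 → 3/10.
Successive powers of (u + 1) differ by 2, so the series converges when |u + 1|² · 3/10 < 1, i.e. |u + 1| < √(10/3). So R = √30/3.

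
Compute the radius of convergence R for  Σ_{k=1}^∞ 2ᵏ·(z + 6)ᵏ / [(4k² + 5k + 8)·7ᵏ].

Ratio test: |a_{k+1}/a_k| = [(4k² + 5k + 8)/(4(k+1)² + 5(k+1) + 8)] · 2/7 → 2/7 as k → ∞.
Convergence for |z + 6| · 2/7 < 1, i.e. |z + 6| < 7/2. So R = 7/2.

R = 7/2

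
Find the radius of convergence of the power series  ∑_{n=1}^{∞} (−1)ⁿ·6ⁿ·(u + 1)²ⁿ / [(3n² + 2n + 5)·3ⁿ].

R = √2/2

The ratio of consecutive coefficients is [(3n² + 2n + 5)/(3(n+1)² + 2(n+1) + 5)] · 6/3 → 2.
Writing y = (u + 1)², the series in y has radius 1/2, so |u + 1| < √(1/2) and R = √2/2.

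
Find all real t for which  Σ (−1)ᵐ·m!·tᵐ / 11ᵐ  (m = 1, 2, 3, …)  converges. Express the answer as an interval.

{0}

Apply the ratio test: |a_{m+1}| / |a_m| = (m+1) · 1/11, which tends to ∞ as m → ∞.
Since the ratio → ∞, the series diverges for every t ≠ 0, and R = 0.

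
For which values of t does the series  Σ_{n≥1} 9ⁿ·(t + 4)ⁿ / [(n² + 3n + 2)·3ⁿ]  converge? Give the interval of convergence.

[-13/3, -11/3]

Apply the ratio test: |a_{n+1}| / |a_n| = [(n² + 3n + 2)/((n+1)² + 3(n+1) + 2)] · 9/3, which tends to 3 as n → ∞.
The series converges when 3 · |t + 4| < 1, giving R = 1/3.
When t = -11/3, absolute convergence follows by limit comparison with Σ 1/n².
When t = -13/3, absolute convergence follows by limit comparison with Σ 1/n².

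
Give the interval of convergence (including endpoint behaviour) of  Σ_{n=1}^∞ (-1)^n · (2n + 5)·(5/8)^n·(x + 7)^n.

Apply the ratio test: |a_{n+1}| / |a_n| = [(2(n+1) + 5)/(2n + 5)] · 5/8, which tends to 5/8 as n → ∞.
Convergence for |x + 7| · 5/8 < 1, i.e. |x + 7| < 8/5. So R = 8/5.
Check x = -27/5: the terms have absolute value of order n, which does not tend to 0, so the series diverges by the divergence test.
Endpoint x = -43/5: the terms have absolute value of order n, which does not tend to 0, so the series diverges by the divergence test.

(-43/5, -27/5)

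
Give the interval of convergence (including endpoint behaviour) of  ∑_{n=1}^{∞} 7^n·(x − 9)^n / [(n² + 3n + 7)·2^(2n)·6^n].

[39/7, 87/7]

Ratio test: |a_{n+1}/a_n| = [(n² + 3n + 7)/((n+1)² + 3(n+1) + 7)] · 7/(4·6) → 7/24 as n → ∞.
Thus R = 1/(7/24) = 24/7.
Check x = 87/7: the series is dominated by a constant times Σ 1/n², which converges (p = 2 > 1).
When x = 39/7, absolute convergence follows by limit comparison with Σ 1/n².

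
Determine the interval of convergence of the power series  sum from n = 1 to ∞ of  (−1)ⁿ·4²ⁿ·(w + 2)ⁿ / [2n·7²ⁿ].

(-81/16, 17/16]

The ratio of consecutive coefficients is [2n/2(n+1)] · 16/49 → 16/49.
Convergence for |w + 2| · 16/49 < 1, i.e. |w + 2| < 49/16. So R = 49/16.
Check w = 17/16: an alternating series whose terms decrease to 0 in absolute value, so it converges by the Leibniz criterion.
At w = -81/16: comparison with the harmonic series Σ 1/n shows the series diverges.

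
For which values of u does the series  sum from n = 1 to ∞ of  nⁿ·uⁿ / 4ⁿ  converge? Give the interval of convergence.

By the Cauchy root test, |a_n|^(1/n) = n/4 → ∞.
Since the n-th root of |a_n| is unbounded, the series converges only at u = 0; R = 0.

{0}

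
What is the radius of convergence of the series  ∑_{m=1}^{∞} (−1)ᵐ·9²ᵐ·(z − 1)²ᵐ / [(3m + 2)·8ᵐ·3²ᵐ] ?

R = 2√2/3

By the ratio test, |a_{m+1}/a_m| = [(3m + 2)/(3(m+1) + 2)] · 81/(8·9) → 9/8.
Since the exponent of (z − 1) increases by 2 each term, convergence requires |z − 1|² < 8/9, hence R = 2√2/3.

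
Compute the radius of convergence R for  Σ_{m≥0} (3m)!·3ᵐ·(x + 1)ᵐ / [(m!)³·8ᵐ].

The ratio of consecutive coefficients is (3m+1)·(3m+2)·(3m+3)/(m+1)³ · 3/8 → 81/8.
Hence the series converges for |x + 1| < 1/(81/8) = 8/81, so the radius of convergence is 8/81.

R = 8/81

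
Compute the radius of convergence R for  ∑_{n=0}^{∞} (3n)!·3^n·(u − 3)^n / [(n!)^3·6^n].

The ratio of consecutive coefficients is (3n+1)·(3n+2)·(3n+3)/(n+1)³ · 3/6 → 27/2.
Hence the series converges for |u − 3| < 1/(27/2) = 2/27, so the radius of convergence is 2/27.

R = 2/27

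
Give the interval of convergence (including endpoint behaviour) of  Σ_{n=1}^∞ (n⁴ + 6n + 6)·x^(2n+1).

By the ratio test, |a_{n+1}/a_n| = ((n+1)⁴ + 6(n+1) + 6)/(n⁴ + 6n + 6) → 1.
Writing y = x², the series in y has radius 1, so |x| < √(1) = 1 and R = 1.
When x = 1, the n-th term does not approach 0; divergence by the term test.
Endpoint x = -1: the terms have absolute value of order n⁴, which does not tend to 0, so the series diverges by the divergence test.

(-1, 1)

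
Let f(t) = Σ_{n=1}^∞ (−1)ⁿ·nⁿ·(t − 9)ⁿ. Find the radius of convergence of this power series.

R = 0

Applying the root test, |a_n|^(1/n) = n → ∞.
The root grows without bound, so R = 0 (convergence only at t = 9).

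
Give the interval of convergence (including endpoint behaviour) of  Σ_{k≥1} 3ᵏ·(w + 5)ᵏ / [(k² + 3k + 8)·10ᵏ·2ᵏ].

[-35/3, 5/3]

Ratio test: |a_{k+1}/a_k| = [(k² + 3k + 8)/((k+1)² + 3(k+1) + 8)] · 3/(10·2) → 3/20 as k → ∞.
Hence the series converges for |w + 5| < 1/(3/20) = 20/3, so the radius of convergence is 20/3.
Endpoint w = 5/3: the series is dominated by a constant times Σ 1/k², which converges (p = 2 > 1).
Check w = -35/3: the terms are on the order of 1/k², so the series converges absolutely by comparison with the p-series (p = 2 > 1).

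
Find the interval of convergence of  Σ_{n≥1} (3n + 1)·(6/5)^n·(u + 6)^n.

Ratio test: |a_{n+1}/a_n| = [(3(n+1) + 1)/(3n + 1)] · 6/5 → 6/5 as n → ∞.
The series converges when 6/5 · |u + 6| < 1, giving R = 5/6.
At u = -31/6: the terms have absolute value of order n, which does not tend to 0, so the series diverges by the divergence test.
Check u = -41/6: the n-th term does not approach 0; divergence by the term test.

(-41/6, -31/6)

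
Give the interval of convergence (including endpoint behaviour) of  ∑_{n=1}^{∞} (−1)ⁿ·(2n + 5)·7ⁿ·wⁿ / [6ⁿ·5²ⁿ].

(-150/7, 150/7)

By the ratio test, |a_{n+1}/a_n| = [(2(n+1) + 5)/(2n + 5)] · 7/(6·25) → 7/150.
Thus R = 1/(7/150) = 150/7.
Endpoint w = 150/7: the terms have absolute value of order n, which does not tend to 0, so the series diverges by the divergence test.
When w = -150/7, the n-th term does not approach 0; divergence by the term test.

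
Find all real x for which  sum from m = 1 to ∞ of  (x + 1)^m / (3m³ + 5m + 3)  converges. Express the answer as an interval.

The ratio of consecutive coefficients is (3m³ + 5m + 3)/(3(m+1)³ + 5(m+1) + 3) → 1.
Convergence for |x + 1| < 1, so R = 1.
Endpoint x = 0: absolute convergence follows by limit comparison with Σ 1/m³.
At x = -2: absolute convergence follows by limit comparison with Σ 1/m³.

[-2, 0]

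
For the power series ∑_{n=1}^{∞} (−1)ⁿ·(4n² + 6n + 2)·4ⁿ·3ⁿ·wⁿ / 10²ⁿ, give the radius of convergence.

R = 25/3

The ratio of consecutive coefficients is [(4(n+1)² + 6(n+1) + 2)/(4n² + 6n + 2)] · 4·3/100 → 3/25.
The series converges when 3/25 · |w| < 1, giving R = 25/3.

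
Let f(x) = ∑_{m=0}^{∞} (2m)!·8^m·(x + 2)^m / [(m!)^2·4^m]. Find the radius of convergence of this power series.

R = 1/8

Ratio test: |a_{m+1}/a_m| = (2m+1)·(2m+2)/(m+1)² · 8/4 → 8 as m → ∞.
Convergence for |x + 2| · 8 < 1, i.e. |x + 2| < 1/8. So R = 1/8.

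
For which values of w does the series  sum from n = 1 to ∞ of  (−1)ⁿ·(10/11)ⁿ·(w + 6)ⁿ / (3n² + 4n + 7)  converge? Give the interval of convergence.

By the ratio test, |a_{n+1}/a_n| = [(3n² + 4n + 7)/(3(n+1)² + 4(n+1) + 7)] · 10/11 → 10/11.
Thus R = 1/(10/11) = 11/10.
Check w = -49/10: the terms are on the order of 1/n², so the series converges absolutely by comparison with the p-series (p = 2 > 1).
Check w = -71/10: absolute convergence follows by limit comparison with Σ 1/n².

[-71/10, -49/10]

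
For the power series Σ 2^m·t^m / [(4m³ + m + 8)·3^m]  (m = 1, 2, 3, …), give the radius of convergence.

R = 3/2

Apply the ratio test: |a_{m+1}| / |a_m| = [(4m³ + m + 8)/(4(m+1)³ + (m+1) + 8)] · 2/3, which tends to 2/3 as m → ∞.
The series converges when 2/3 · |t| < 1, giving R = 3/2.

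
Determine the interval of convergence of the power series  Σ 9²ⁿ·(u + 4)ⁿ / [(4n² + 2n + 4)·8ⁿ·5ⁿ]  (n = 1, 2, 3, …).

The ratio of consecutive coefficients is [(4n² + 2n + 4)/(4(n+1)² + 2(n+1) + 4)] · 81/(8·5) → 81/40.
Hence the series converges for |u + 4| < 1/(81/40) = 40/81, so the radius of convergence is 40/81.
Check u = -284/81: the series is dominated by a constant times Σ 1/n², which converges (p = 2 > 1).
At u = -364/81: the series is dominated by a constant times Σ 1/n², which converges (p = 2 > 1).

[-364/81, -284/81]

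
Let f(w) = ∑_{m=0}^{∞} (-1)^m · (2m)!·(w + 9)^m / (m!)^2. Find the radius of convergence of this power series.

R = 1/4

The ratio of consecutive coefficients is (2m+1)·(2m+2)/(m+1)² → 4.
Thus R = 1/(4) = 1/4.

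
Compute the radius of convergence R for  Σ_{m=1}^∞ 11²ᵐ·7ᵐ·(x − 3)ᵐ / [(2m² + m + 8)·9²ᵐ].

Apply the ratio test: |a_{m+1}| / |a_m| = [(2m² + m + 8)/(2(m+1)² + (m+1) + 8)] · 121·7/81, which tends to 847/81 as m → ∞.
Convergence for |x − 3| · 847/81 < 1, i.e. |x − 3| < 81/847. So R = 81/847.

R = 81/847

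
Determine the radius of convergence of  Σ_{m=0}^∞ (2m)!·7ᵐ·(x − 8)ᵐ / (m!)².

Apply the ratio test: |a_{m+1}| / |a_m| = (2m+1)·(2m+2)/(m+1)² · 7, which tends to 28 as m → ∞.
Thus R = 1/(28) = 1/28.

R = 1/28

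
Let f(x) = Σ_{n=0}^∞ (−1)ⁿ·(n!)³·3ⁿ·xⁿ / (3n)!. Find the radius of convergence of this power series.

R = 9

Ratio test: |a_{n+1}/a_n| = (n+1)³/[(3n+1)·(3n+2)·(3n+3)] · 3 → 1/9 as n → ∞.
Convergence for |x| · 1/9 < 1, i.e. |x| < 9. So R = 9.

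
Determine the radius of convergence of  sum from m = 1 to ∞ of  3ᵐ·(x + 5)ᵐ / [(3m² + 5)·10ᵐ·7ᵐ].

The ratio of consecutive coefficients is [(3m² + 5)/(3(m+1)² + 5)] · 3/(10·7) → 3/70.
The series converges when 3/70 · |x + 5| < 1, giving R = 70/3.

R = 70/3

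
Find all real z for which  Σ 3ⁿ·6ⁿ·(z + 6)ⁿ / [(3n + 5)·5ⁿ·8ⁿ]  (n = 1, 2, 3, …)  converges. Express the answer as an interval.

By the ratio test, |a_{n+1}/a_n| = [(3n + 5)/(3(n+1) + 5)] · 3·6/(5·8) → 9/20.
Thus R = 1/(9/20) = 20/9.
Endpoint z = -34/9: comparison with the harmonic series Σ 1/n shows the series diverges.
When z = -74/9, an alternating series whose terms decrease to 0 in absolute value, so it converges by the Leibniz criterion.

[-74/9, -34/9)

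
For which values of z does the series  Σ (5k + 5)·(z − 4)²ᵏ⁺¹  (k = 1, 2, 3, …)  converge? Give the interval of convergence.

Ratio test: |a_{k+1}/a_k| = (5(k+1) + 5)/(5k + 5) → 1 as k → ∞.
Since the exponent of (z − 4) increases by 2 each term, convergence requires |z − 4|² < 1, hence R = 1.
Endpoint z = 5: the terms do not tend to 0, so the series diverges.
At z = 3: the k-th term does not approach 0; divergence by the term test.

(3, 5)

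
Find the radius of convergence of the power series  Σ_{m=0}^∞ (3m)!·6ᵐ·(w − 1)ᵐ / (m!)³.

R = 1/162

The ratio of consecutive coefficients is (3m+1)·(3m+2)·(3m+3)/(m+1)³ · 6 → 162.
The series converges when 162 · |w − 1| < 1, giving R = 1/162.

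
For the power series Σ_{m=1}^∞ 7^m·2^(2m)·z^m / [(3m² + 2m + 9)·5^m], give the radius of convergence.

Ratio test: |a_{m+1}/a_m| = [(3m² + 2m + 9)/(3(m+1)² + 2(m+1) + 9)] · 7·4/5 → 28/5 as m → ∞.
Convergence for |z| · 28/5 < 1, i.e. |z| < 5/28. So R = 5/28.

R = 5/28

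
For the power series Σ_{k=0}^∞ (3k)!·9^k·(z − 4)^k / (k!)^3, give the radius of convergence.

R = 1/243

Ratio test: |a_{k+1}/a_k| = (3k+1)·(3k+2)·(3k+3)/(k+1)³ · 9 → 243 as k → ∞.
The series converges when 243 · |z − 4| < 1, giving R = 1/243.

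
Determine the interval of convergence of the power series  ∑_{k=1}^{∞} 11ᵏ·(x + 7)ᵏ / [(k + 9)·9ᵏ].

Ratio test: |a_{k+1}/a_k| = [(k + 9)/((k+1) + 9)] · 11/9 → 11/9 as k → ∞.
Hence the series converges for |x + 7| < 1/(11/9) = 9/11, so the radius of convergence is 9/11.
When x = -68/11, the terms are asymptotic to a nonzero constant times 1/k, so the series diverges by limit comparison with Σ 1/k.
Endpoint x = -86/11: the terms alternate in sign and decrease monotonically to 0 in absolute value (size ~ c/k), so the alternating series test gives convergence.

[-86/11, -68/11)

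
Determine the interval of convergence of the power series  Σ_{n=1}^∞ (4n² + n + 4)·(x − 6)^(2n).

Apply the ratio test: |a_{n+1}| / |a_n| = (4(n+1)² + (n+1) + 4)/(4n² + n + 4), which tends to 1 as n → ∞.
Writing y = (x − 6)², the series in y has radius 1, so |x − 6| < √(1) = 1 and R = 1.
At x = 7: the n-th term does not approach 0; divergence by the term test.
Check x = 5: the terms have absolute value of order n², which does not tend to 0, so the series diverges by the divergence test.

(5, 7)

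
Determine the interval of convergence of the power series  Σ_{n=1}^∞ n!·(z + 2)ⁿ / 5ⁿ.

{-2}

Apply the ratio test: |a_{n+1}| / |a_n| = (n+1) · 1/5, which tends to ∞ as n → ∞.
The ratio grows without bound, so the series diverges whenever (z + 2) ≠ 0; it converges only at z = -2. R = 0.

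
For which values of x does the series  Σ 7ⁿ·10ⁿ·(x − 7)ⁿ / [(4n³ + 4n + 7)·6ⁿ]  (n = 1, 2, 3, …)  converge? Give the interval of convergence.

[242/35, 248/35]

Ratio test: |a_{n+1}/a_n| = [(4n³ + 4n + 7)/(4(n+1)³ + 4(n+1) + 7)] · 7·10/6 → 35/3 as n → ∞.
Hence the series converges for |x − 7| < 1/(35/3) = 3/35, so the radius of convergence is 3/35.
When x = 248/35, the series is dominated by a constant times Σ 1/n³, which converges (p = 3 > 1).
Endpoint x = 242/35: absolute convergence follows by limit comparison with Σ 1/n³.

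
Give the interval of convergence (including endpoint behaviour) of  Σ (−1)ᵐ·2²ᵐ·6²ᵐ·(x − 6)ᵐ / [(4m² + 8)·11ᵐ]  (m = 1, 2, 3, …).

[853/144, 875/144]

By the ratio test, |a_{m+1}/a_m| = [(4m² + 8)/(4(m+1)² + 8)] · 4·36/11 → 144/11.
Thus R = 1/(144/11) = 11/144.
Check x = 875/144: the terms are on the order of 1/m², so the series converges absolutely by comparison with the p-series (p = 2 > 1).
At x = 853/144: the terms are on the order of 1/m², so the series converges absolutely by comparison with the p-series (p = 2 > 1).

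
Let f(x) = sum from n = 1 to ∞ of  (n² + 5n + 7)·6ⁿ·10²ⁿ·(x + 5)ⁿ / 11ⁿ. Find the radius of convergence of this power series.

The ratio of consecutive coefficients is [((n+1)² + 5(n+1) + 7)/(n² + 5n + 7)] · 6·100/11 → 600/11.
Thus R = 1/(600/11) = 11/600.

R = 11/600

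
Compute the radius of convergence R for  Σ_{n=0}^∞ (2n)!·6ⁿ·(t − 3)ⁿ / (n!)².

The ratio of consecutive coefficients is (2n+1)·(2n+2)/(n+1)² · 6 → 24.
Convergence for |t − 3| · 24 < 1, i.e. |t − 3| < 1/24. So R = 1/24.

R = 1/24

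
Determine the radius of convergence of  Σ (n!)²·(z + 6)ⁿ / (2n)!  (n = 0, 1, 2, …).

The ratio of consecutive coefficients is (n+1)²/[(2n+1)·(2n+2)] → 1/4.
Convergence for |z + 6| · 1/4 < 1, i.e. |z + 6| < 4. So R = 4.

R = 4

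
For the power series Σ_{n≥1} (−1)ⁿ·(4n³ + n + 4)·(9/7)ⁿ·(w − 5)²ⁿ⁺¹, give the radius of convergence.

By the ratio test, |a_{n+1}/a_n| = [(4(n+1)³ + (n+1) + 4)/(4n³ + n + 4)] · 9/7 → 9/7.
Writing y = (w − 5)², the series in y has radius 7/9, so |w − 5| < √(7/9) and R = √7/3.

R = √7/3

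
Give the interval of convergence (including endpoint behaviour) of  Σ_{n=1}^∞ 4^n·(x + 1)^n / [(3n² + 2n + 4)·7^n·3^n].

The ratio of consecutive coefficients is [(3n² + 2n + 4)/(3(n+1)² + 2(n+1) + 4)] · 4/(7·3) → 4/21.
The series converges when 4/21 · |x + 1| < 1, giving R = 21/4.
At x = 17/4: the terms are on the order of 1/n², so the series converges absolutely by comparison with the p-series (p = 2 > 1).
At x = -25/4: the series is dominated by a constant times Σ 1/n², which converges (p = 2 > 1).

[-25/4, 17/4]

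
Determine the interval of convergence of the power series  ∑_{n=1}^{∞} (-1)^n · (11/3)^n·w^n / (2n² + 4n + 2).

[-3/11, 3/11]

Apply the ratio test: |a_{n+1}| / |a_n| = [(2n² + 4n + 2)/(2(n+1)² + 4(n+1) + 2)] · 11/3, which tends to 11/3 as n → ∞.
The series converges when 11/3 · |w| < 1, giving R = 3/11.
When w = 3/11, absolute convergence follows by limit comparison with Σ 1/n².
Check w = -3/11: the series is dominated by a constant times Σ 1/n², which converges (p = 2 > 1).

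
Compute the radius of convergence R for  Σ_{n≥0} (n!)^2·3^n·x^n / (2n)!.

R = 4/3

The ratio of consecutive coefficients is (n+1)²/[(2n+1)·(2n+2)] · 3 → 3/4.
Hence the series converges for |x| < 1/(3/4) = 4/3, so the radius of convergence is 4/3.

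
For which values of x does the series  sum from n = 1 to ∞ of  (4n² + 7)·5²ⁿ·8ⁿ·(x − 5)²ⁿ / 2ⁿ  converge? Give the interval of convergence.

(49/10, 51/10)

By the ratio test, |a_{n+1}/a_n| = [(4(n+1)² + 7)/(4n² + 7)] · 25·8/2 → 100.
Writing y = (x − 5)², the series in y has radius 1/100, so |x − 5| < √(1/100) = 1/10 and R = 1/10.
At x = 51/10: the terms do not tend to 0, so the series diverges.
When x = 49/10, the n-th term does not approach 0; divergence by the term test.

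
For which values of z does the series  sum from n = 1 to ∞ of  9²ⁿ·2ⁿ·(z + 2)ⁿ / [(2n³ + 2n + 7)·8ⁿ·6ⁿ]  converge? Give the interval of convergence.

The ratio of consecutive coefficients is [(2n³ + 2n + 7)/(2(n+1)³ + 2(n+1) + 7)] · 81·2/(8·6) → 27/8.
Convergence for |z + 2| · 27/8 < 1, i.e. |z + 2| < 8/27. So R = 8/27.
Endpoint z = -46/27: the series is dominated by a constant times Σ 1/n³, which converges (p = 3 > 1).
When z = -62/27, the series is dominated by a constant times Σ 1/n³, which converges (p = 3 > 1).

[-62/27, -46/27]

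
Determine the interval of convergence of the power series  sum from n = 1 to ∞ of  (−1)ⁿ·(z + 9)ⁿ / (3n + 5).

(-10, -8]

Apply the ratio test: |a_{n+1}| / |a_n| = (3n + 5)/(3(n+1) + 5), which tends to 1 as n → ∞.
Hence R = 1.
At z = -8: an alternating series whose terms decrease to 0 in absolute value, so it converges by the Leibniz criterion.
Check z = -10: the terms are asymptotic to a nonzero constant times 1/n, so the series diverges by limit comparison with Σ 1/n.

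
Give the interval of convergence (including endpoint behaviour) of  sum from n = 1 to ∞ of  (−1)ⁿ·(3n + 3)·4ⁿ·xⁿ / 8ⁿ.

(-2, 2)

Ratio test: |a_{n+1}/a_n| = [(3(n+1) + 3)/(3n + 3)] · 4/8 → 1/2 as n → ∞.
The series converges when 1/2 · |x| < 1, giving R = 2.
Check x = 2: the n-th term does not approach 0; divergence by the term test.
When x = -2, the terms have absolute value of order n, which does not tend to 0, so the series diverges by the divergence test.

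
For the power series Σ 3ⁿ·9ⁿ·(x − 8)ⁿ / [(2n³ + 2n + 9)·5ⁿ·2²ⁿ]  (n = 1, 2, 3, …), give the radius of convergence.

Apply the ratio test: |a_{n+1}| / |a_n| = [(2n³ + 2n + 9)/(2(n+1)³ + 2(n+1) + 9)] · 3·9/(5·4), which tends to 27/20 as n → ∞.
Convergence for |x − 8| · 27/20 < 1, i.e. |x − 8| < 20/27. So R = 20/27.

R = 20/27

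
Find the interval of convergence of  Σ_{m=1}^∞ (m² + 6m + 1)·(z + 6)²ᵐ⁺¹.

(-7, -5)

The ratio of consecutive coefficients is ((m+1)² + 6(m+1) + 1)/(m² + 6m + 1) → 1.
Since the exponent of (z + 6) increases by 2 each term, convergence requires |z + 6|² < 1, hence R = 1.
When z = -5, the terms do not tend to 0, so the series diverges.
At z = -7: the terms have absolute value of order m², which does not tend to 0, so the series diverges by the divergence test.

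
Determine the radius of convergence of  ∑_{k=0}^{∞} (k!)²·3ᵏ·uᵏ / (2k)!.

Apply the ratio test: |a_{k+1}| / |a_k| = (k+1)²/[(2k+1)·(2k+2)] · 3, which tends to 3/4 as k → ∞.
Convergence for |u| · 3/4 < 1, i.e. |u| < 4/3. So R = 4/3.

R = 4/3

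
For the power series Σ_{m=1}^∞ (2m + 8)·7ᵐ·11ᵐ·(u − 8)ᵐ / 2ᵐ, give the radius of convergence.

Ratio test: |a_{m+1}/a_m| = [(2(m+1) + 8)/(2m + 8)] · 7·11/2 → 77/2 as m → ∞.
Convergence for |u − 8| · 77/2 < 1, i.e. |u − 8| < 2/77. So R = 2/77.

R = 2/77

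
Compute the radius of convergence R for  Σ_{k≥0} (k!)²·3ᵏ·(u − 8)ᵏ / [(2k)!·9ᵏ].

R = 12

The ratio of consecutive coefficients is (k+1)²/[(2k+1)·(2k+2)] · 3/9 → 1/12.
The series converges when 1/12 · |u − 8| < 1, giving R = 12.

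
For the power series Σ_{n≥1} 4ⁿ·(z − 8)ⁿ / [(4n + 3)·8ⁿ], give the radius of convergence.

Ratio test: |a_{n+1}/a_n| = [(4n + 3)/(4(n+1) + 3)] · 4/8 → 1/2 as n → ∞.
Thus R = 1/(1/2) = 2.

R = 2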